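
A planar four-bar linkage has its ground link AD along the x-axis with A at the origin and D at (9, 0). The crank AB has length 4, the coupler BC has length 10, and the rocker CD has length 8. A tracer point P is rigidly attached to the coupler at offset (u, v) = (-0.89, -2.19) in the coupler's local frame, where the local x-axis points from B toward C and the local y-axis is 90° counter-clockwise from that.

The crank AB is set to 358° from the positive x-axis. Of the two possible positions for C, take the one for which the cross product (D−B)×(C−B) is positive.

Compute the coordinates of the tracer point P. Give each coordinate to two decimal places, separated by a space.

A=(0,0), D=(9.00,0)
B = A + 4.00·(cos358°, sin358°) = (3.9976, -0.1396)
|BD| = 5.0044
circle(B,10.00) ∩ circle(D,8.00): a=6.0990, h=7.9248
  candidates: C₊=(9.8732,7.9522) cross=39.659; C₋=(10.3153,-7.8911) cross=-39.659
  mode + wants cross > 0 → take C=(9.8732,7.9522) (cross=39.659)
ex = (C−B)/|BC| = (0.5876,0.8092); ey = (-0.8092,0.5876)
P = B + -0.89·ex + -2.19·ey = (5.2467,-2.1465)

5.25 -2.15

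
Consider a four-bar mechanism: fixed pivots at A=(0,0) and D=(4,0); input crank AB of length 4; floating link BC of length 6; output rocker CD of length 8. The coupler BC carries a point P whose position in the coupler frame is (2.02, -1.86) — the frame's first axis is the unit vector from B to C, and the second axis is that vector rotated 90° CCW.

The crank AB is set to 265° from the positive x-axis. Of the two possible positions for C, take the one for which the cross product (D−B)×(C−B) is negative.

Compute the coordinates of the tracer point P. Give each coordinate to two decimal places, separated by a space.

A=(0,0), D=(4.00,0)
B = A + 4.00·(cos265°, sin265°) = (-0.3486, -3.9848)
|BD| = 5.8982
circle(B,6.00) ∩ circle(D,8.00): a=0.5755, h=5.9723
  candidates: C₊=(-3.9592,0.8073) cross=35.226; C₋=(4.1105,-7.9992) cross=-35.226
  mode - wants cross < 0 → take C=(4.1105,-7.9992) (cross=-35.226)
ex = (C−B)/|BC| = (0.7432,-0.6691); ey = (0.6691,0.7432)
P = B + 2.02·ex + -1.86·ey = (-0.0919,-6.7187)

-0.09 -6.72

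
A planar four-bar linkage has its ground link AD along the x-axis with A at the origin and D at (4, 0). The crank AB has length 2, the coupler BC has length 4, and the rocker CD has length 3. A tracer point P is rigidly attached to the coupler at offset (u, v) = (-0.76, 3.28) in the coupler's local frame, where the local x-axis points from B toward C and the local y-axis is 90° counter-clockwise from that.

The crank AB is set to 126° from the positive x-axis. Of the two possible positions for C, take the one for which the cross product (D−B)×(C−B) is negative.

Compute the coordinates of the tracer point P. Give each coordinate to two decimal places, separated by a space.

0.86 4.30

A=(0,0), D=(4.00,0)
B = A + 2.00·(cos126°, sin126°) = (-1.1756, 1.6180)
|BD| = 5.4226
circle(B,4.00) ∩ circle(D,3.00): a=3.3567, h=2.1754
  candidates: C₊=(2.6774,2.6927) cross=11.796; C₋=(1.3792,-1.4599) cross=-11.796
  mode - wants cross < 0 → take C=(1.3792,-1.4599) (cross=-11.796)
ex = (C−B)/|BC| = (0.6387,-0.7695); ey = (0.7695,0.6387)
P = B + -0.76·ex + 3.28·ey = (0.8629,4.2977)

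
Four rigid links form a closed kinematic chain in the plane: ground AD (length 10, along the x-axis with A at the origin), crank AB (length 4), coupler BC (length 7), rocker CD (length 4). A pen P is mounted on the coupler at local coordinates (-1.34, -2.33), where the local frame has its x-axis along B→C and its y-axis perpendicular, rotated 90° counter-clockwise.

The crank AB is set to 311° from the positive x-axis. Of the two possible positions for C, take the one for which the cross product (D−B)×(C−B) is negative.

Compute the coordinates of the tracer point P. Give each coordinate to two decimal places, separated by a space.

A=(0,0), D=(10.00,0)
B = A + 4.00·(cos311°, sin311°) = (2.6242, -3.0188)
|BD| = 7.9696
circle(B,7.00) ∩ circle(D,4.00): a=6.0552, h=3.5121
  candidates: C₊=(6.8978,2.5252) cross=27.990; C₋=(9.5585,-3.9756) cross=-27.990
  mode - wants cross < 0 → take C=(9.5585,-3.9756) (cross=-27.990)
ex = (C−B)/|BC| = (0.9906,-0.1367); ey = (0.1367,0.9906)
P = B + -1.34·ex + -2.33·ey = (0.9784,-5.1438)

0.98 -5.14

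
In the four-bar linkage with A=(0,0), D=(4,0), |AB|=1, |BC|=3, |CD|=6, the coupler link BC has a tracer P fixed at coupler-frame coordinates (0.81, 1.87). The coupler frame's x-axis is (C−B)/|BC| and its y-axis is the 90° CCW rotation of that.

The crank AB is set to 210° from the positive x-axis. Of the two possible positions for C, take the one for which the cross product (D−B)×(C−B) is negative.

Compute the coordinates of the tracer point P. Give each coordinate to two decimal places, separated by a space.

1.00 -1.31

A=(0,0), D=(4.00,0)
B = A + 1.00·(cos210°, sin210°) = (-0.8660, -0.5000)
|BD| = 4.8916
circle(B,3.00) ∩ circle(D,6.00): a=-0.3140, h=2.9835
  candidates: C₊=(-1.4833,2.4358) cross=14.594; C₋=(-0.8734,-3.5000) cross=-14.594
  mode - wants cross < 0 → take C=(-0.8734,-3.5000) (cross=-14.594)
ex = (C−B)/|BC| = (-0.0025,-1.0000); ey = (1.0000,-0.0025)
P = B + 0.81·ex + 1.87·ey = (1.0020,-1.3146)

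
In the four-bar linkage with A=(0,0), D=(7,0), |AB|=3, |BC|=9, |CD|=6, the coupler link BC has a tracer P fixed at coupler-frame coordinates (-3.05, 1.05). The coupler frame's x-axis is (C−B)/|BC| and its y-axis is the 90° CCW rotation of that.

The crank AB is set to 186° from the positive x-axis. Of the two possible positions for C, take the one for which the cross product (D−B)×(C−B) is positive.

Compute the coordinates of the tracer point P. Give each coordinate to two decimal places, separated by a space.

A=(0,0), D=(7.00,0)
B = A + 3.00·(cos186°, sin186°) = (-2.9836, -0.3136)
|BD| = 9.9885
circle(B,9.00) ∩ circle(D,6.00): a=7.2468, h=5.3370
  candidates: C₊=(4.0921,5.2483) cross=53.308; C₋=(4.4273,-5.4204) cross=-53.308
  mode + wants cross > 0 → take C=(4.0921,5.2483) (cross=53.308)
ex = (C−B)/|BC| = (0.7862,0.6180); ey = (-0.6180,0.7862)
P = B + -3.05·ex + 1.05·ey = (-6.0303,-1.3729)

-6.03 -1.37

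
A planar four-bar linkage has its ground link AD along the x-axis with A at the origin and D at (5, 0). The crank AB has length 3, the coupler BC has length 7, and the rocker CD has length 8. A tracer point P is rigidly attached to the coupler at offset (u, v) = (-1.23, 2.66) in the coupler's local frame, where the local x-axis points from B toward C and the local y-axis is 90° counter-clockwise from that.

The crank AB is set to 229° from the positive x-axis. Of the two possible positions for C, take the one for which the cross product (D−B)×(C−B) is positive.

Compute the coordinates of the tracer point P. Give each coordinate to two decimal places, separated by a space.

-4.71 -3.30

A=(0,0), D=(5.00,0)
B = A + 3.00·(cos229°, sin229°) = (-1.9682, -2.2641)
|BD| = 7.3268
circle(B,7.00) ∩ circle(D,8.00): a=2.6398, h=6.4832
  candidates: C₊=(-1.4611,4.7175) cross=47.501; C₋=(2.5458,-7.6143) cross=-47.501
  mode + wants cross > 0 → take C=(-1.4611,4.7175) (cross=47.501)
ex = (C−B)/|BC| = (0.0724,0.9974); ey = (-0.9974,0.0724)
P = B + -1.23·ex + 2.66·ey = (-4.7103,-3.2982)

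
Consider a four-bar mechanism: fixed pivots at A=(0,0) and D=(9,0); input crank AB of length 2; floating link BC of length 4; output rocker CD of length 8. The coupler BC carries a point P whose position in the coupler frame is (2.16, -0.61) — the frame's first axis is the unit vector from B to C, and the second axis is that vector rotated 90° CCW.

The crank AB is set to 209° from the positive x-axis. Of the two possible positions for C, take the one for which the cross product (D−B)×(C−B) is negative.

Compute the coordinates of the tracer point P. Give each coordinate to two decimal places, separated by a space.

-0.25 -2.64

A=(0,0), D=(9.00,0)
B = A + 2.00·(cos209°, sin209°) = (-1.7492, -0.9696)
|BD| = 10.7929
circle(B,4.00) ∩ circle(D,8.00): a=3.1728, h=2.4359
  candidates: C₊=(1.1918,1.7415) cross=26.290; C₋=(1.6295,-3.1106) cross=-26.290
  mode - wants cross < 0 → take C=(1.6295,-3.1106) (cross=-26.290)
ex = (C−B)/|BC| = (0.8447,-0.5353); ey = (0.5353,0.8447)
P = B + 2.16·ex + -0.61·ey = (-0.2512,-2.6410)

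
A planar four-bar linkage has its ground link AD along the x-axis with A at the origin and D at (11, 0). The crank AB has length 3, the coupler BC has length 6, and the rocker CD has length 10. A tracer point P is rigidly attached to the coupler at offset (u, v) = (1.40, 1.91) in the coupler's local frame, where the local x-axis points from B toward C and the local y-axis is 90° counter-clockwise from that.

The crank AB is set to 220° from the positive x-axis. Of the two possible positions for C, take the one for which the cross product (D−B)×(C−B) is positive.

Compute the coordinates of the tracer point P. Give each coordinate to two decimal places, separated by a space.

-2.94 0.35

A=(0,0), D=(11.00,0)
B = A + 3.00·(cos220°, sin220°) = (-2.2981, -1.9284)
|BD| = 13.4372
circle(B,6.00) ∩ circle(D,10.00): a=4.3372, h=4.1460
  candidates: C₊=(1.3992,2.7971) cross=55.710; C₋=(2.5891,-5.4090) cross=-55.710
  mode + wants cross > 0 → take C=(1.3992,2.7971) (cross=55.710)
ex = (C−B)/|BC| = (0.6162,0.7876); ey = (-0.7876,0.6162)
P = B + 1.40·ex + 1.91·ey = (-2.9397,0.3512)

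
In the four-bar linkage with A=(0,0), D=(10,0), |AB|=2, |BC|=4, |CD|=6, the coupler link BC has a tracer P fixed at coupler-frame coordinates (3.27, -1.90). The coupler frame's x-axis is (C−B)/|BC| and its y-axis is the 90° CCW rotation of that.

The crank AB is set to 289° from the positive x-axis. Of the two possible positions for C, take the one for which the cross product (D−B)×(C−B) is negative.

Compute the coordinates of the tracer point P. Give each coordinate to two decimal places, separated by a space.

A=(0,0), D=(10.00,0)
B = A + 2.00·(cos289°, sin289°) = (0.6511, -1.8910)
|BD| = 9.5382
circle(B,4.00) ∩ circle(D,6.00): a=3.7207, h=1.4685
  candidates: C₊=(4.0068,0.2860) cross=14.007; C₋=(4.5891,-2.5927) cross=-14.007
  mode - wants cross < 0 → take C=(4.5891,-2.5927) (cross=-14.007)
ex = (C−B)/|BC| = (0.9845,-0.1754); ey = (0.1754,0.9845)
P = B + 3.27·ex + -1.90·ey = (3.5371,-4.3352)

3.54 -4.34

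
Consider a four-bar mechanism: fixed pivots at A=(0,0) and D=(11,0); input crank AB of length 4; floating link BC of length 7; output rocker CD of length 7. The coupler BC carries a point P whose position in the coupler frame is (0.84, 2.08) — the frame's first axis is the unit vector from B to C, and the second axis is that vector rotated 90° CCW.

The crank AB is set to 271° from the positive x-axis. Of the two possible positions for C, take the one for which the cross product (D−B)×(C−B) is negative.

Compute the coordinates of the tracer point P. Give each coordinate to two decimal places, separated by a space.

1.38 -2.18

A=(0,0), D=(11.00,0)
B = A + 4.00·(cos271°, sin271°) = (0.0698, -3.9994)
|BD| = 11.6389
circle(B,7.00) ∩ circle(D,7.00): a=5.8195, h=3.8902
  candidates: C₊=(4.1981,1.6537) cross=45.278; C₋=(6.8717,-5.6530) cross=-45.278
  mode - wants cross < 0 → take C=(6.8717,-5.6530) (cross=-45.278)
ex = (C−B)/|BC| = (0.9717,-0.2362); ey = (0.2362,0.9717)
P = B + 0.84·ex + 2.08·ey = (1.3774,-2.1767)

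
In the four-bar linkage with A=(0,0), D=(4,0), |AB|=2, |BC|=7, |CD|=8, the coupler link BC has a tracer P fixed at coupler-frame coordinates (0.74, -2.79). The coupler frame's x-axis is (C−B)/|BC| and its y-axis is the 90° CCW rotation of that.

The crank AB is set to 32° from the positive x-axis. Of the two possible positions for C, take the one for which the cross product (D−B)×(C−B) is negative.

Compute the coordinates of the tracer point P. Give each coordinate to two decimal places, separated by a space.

A=(0,0), D=(4.00,0)
B = A + 2.00·(cos32°, sin32°) = (1.6961, 1.0598)
|BD| = 2.5360
circle(B,7.00) ∩ circle(D,8.00): a=-1.6894, h=6.7931
  candidates: C₊=(3.0002,7.9373) cross=17.227; C₋=(-2.6777,-4.4055) cross=-17.227
  mode - wants cross < 0 → take C=(-2.6777,-4.4055) (cross=-17.227)
ex = (C−B)/|BC| = (-0.6248,-0.7808); ey = (0.7808,-0.6248)
P = B + 0.74·ex + -2.79·ey = (-0.9446,2.2253)

-0.94 2.23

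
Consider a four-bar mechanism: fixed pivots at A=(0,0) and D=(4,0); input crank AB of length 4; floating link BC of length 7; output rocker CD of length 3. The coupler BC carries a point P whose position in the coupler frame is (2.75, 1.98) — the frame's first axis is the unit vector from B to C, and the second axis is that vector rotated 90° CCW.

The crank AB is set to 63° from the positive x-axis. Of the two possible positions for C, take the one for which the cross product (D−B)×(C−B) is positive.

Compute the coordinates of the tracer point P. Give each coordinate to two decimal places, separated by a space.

5.13 2.87

A=(0,0), D=(4.00,0)
B = A + 4.00·(cos63°, sin63°) = (1.8160, 3.5640)
|BD| = 4.1800
circle(B,7.00) ∩ circle(D,3.00): a=6.8747, h=1.3185
  candidates: C₊=(6.5322,-1.6087) cross=5.511; C₋=(4.2837,-2.9866) cross=-5.511
  mode + wants cross > 0 → take C=(6.5322,-1.6087) (cross=5.511)
ex = (C−B)/|BC| = (0.6738,-0.7390); ey = (0.7390,0.6738)
P = B + 2.75·ex + 1.98·ey = (5.1319,2.8659)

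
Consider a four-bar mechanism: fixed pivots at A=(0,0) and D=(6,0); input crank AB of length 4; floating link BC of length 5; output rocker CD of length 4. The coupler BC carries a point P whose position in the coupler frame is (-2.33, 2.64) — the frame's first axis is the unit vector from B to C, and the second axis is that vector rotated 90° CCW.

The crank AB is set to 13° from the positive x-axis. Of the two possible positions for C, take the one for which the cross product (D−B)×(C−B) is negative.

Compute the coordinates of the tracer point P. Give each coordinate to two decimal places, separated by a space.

5.83 3.84

A=(0,0), D=(6.00,0)
B = A + 4.00·(cos13°, sin13°) = (3.8975, 0.8998)
|BD| = 2.2870
circle(B,5.00) ∩ circle(D,4.00): a=3.1112, h=3.9142
  candidates: C₊=(8.2977,3.2742) cross=8.952; C₋=(5.2177,-3.9228) cross=-8.952
  mode - wants cross < 0 → take C=(5.2177,-3.9228) (cross=-8.952)
ex = (C−B)/|BC| = (0.2640,-0.9645); ey = (0.9645,0.2640)
P = B + -2.33·ex + 2.64·ey = (5.8286,3.8442)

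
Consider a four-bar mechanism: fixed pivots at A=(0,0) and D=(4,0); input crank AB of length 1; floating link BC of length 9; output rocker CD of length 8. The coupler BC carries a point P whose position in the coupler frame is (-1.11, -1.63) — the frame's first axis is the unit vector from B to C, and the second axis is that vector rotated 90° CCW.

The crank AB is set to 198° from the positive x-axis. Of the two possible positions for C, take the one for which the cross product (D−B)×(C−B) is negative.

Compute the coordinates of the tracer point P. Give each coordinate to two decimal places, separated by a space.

A=(0,0), D=(4.00,0)
B = A + 1.00·(cos198°, sin198°) = (-0.9511, -0.3090)
|BD| = 4.9607
circle(B,9.00) ∩ circle(D,8.00): a=4.1938, h=7.9632
  candidates: C₊=(2.7386,7.8999) cross=39.503; C₋=(3.7307,-7.9955) cross=-39.503
  mode - wants cross < 0 → take C=(3.7307,-7.9955) (cross=-39.503)
ex = (C−B)/|BC| = (0.5202,-0.8540); ey = (0.8540,0.5202)
P = B + -1.11·ex + -1.63·ey = (-2.9206,-0.2089)

-2.92 -0.21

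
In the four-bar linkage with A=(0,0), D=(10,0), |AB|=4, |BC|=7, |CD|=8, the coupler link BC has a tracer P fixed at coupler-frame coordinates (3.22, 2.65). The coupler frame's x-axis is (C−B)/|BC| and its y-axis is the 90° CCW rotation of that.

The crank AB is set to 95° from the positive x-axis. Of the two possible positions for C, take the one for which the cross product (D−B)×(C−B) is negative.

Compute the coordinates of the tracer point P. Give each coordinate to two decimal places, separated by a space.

A=(0,0), D=(10.00,0)
B = A + 4.00·(cos95°, sin95°) = (-0.3486, 3.9848)
|BD| = 11.0893
circle(B,7.00) ∩ circle(D,8.00): a=4.8683, h=5.0299
  candidates: C₊=(6.0019,6.9293) cross=55.778; C₋=(2.3871,-2.4585) cross=-55.778
  mode - wants cross < 0 → take C=(2.3871,-2.4585) (cross=-55.778)
ex = (C−B)/|BC| = (0.3908,-0.9205); ey = (0.9205,0.3908)
P = B + 3.22·ex + 2.65·ey = (3.3491,2.0566)

3.35 2.06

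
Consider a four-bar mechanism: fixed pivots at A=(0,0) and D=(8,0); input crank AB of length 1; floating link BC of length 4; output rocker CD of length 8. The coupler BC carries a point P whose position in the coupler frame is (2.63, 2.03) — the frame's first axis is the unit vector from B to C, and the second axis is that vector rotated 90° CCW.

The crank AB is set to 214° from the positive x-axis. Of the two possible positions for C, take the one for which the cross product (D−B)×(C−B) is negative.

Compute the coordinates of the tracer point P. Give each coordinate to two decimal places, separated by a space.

2.22 -1.88

A=(0,0), D=(8.00,0)
B = A + 1.00·(cos214°, sin214°) = (-0.8290, -0.5592)
|BD| = 8.8467
circle(B,4.00) ∩ circle(D,8.00): a=1.7105, h=3.6158
  candidates: C₊=(0.6495,3.1575) cross=31.988; C₋=(1.1066,-4.0597) cross=-31.988
  mode - wants cross < 0 → take C=(1.1066,-4.0597) (cross=-31.988)
ex = (C−B)/|BC| = (0.4839,-0.8751); ey = (0.8751,0.4839)
P = B + 2.63·ex + 2.03·ey = (2.2201,-1.8784)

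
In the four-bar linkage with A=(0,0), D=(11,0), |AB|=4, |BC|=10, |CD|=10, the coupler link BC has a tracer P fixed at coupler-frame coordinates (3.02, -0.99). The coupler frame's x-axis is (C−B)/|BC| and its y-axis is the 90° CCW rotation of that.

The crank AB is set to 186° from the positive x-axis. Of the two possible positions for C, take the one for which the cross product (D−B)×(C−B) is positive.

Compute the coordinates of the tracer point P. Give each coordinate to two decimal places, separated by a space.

A=(0,0), D=(11.00,0)
B = A + 4.00·(cos186°, sin186°) = (-3.9781, -0.4181)
|BD| = 14.9839
circle(B,10.00) ∩ circle(D,10.00): a=7.4920, h=6.6235
  candidates: C₊=(3.3261,6.4118) cross=99.246; C₋=(3.6958,-6.8300) cross=-99.246
  mode + wants cross > 0 → take C=(3.3261,6.4118) (cross=99.246)
ex = (C−B)/|BC| = (0.7304,0.6830); ey = (-0.6830,0.7304)
P = B + 3.02·ex + -0.99·ey = (-1.0960,0.9214)

-1.10 0.92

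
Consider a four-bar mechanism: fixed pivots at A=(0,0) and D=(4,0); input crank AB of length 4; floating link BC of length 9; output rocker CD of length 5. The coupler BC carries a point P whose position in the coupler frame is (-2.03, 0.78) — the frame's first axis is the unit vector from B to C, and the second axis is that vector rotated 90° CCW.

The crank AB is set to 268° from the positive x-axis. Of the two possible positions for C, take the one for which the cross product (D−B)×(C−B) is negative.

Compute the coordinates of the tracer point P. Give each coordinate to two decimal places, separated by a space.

A=(0,0), D=(4.00,0)
B = A + 4.00·(cos268°, sin268°) = (-0.1396, -3.9976)
|BD| = 5.7547
circle(B,9.00) ∩ circle(D,5.00): a=7.7429, h=4.5877
  candidates: C₊=(2.2433,4.6812) cross=26.401; C₋=(8.6171,-1.9190) cross=-26.401
  mode - wants cross < 0 → take C=(8.6171,-1.9190) (cross=-26.401)
ex = (C−B)/|BC| = (0.9730,0.2310); ey = (-0.2310,0.9730)
P = B + -2.03·ex + 0.78·ey = (-2.2949,-3.7075)

-2.29 -3.71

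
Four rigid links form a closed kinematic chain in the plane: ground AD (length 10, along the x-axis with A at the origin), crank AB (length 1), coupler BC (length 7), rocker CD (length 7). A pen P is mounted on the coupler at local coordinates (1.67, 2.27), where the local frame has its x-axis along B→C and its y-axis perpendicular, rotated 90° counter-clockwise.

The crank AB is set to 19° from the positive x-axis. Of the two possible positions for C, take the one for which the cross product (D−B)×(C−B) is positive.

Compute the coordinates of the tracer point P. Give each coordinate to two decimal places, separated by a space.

A=(0,0), D=(10.00,0)
B = A + 1.00·(cos19°, sin19°) = (0.9455, 0.3256)
|BD| = 9.0603
circle(B,7.00) ∩ circle(D,7.00): a=4.5302, h=5.3364
  candidates: C₊=(5.6645,5.4958) cross=48.350; C₋=(5.2810,-5.1702) cross=-48.350
  mode + wants cross > 0 → take C=(5.6645,5.4958) (cross=48.350)
ex = (C−B)/|BC| = (0.6741,0.7386); ey = (-0.7386,0.6741)
P = B + 1.67·ex + 2.27·ey = (0.3947,3.0893)

0.39 3.09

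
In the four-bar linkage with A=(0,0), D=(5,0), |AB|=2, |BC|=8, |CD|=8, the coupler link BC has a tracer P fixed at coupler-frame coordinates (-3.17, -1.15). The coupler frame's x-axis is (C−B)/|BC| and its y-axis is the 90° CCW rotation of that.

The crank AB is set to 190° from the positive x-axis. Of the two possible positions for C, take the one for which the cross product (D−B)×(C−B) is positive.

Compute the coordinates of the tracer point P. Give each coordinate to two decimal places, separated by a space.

-2.15 -3.71

A=(0,0), D=(5.00,0)
B = A + 2.00·(cos190°, sin190°) = (-1.9696, -0.3473)
|BD| = 6.9783
circle(B,8.00) ∩ circle(D,8.00): a=3.4891, h=7.1990
  candidates: C₊=(1.1569,7.0165) cross=50.237; C₋=(1.8735,-7.3638) cross=-50.237
  mode + wants cross > 0 → take C=(1.1569,7.0165) (cross=50.237)
ex = (C−B)/|BC| = (0.3908,0.9205); ey = (-0.9205,0.3908)
P = B + -3.17·ex + -1.15·ey = (-2.1500,-3.7146)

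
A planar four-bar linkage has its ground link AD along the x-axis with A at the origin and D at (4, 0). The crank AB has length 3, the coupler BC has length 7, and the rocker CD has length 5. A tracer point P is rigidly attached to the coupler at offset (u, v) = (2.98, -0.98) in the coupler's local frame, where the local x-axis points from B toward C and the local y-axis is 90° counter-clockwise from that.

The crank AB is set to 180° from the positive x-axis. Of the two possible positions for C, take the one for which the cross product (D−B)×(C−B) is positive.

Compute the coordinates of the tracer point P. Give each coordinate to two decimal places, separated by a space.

-0.13 1.26

A=(0,0), D=(4.00,0)
B = A + 3.00·(cos180°, sin180°) = (-3.0000, 0.0000)
|BD| = 7.0000
circle(B,7.00) ∩ circle(D,5.00): a=5.2143, h=4.6702
  candidates: C₊=(2.2143,4.6702) cross=32.692; C₋=(2.2143,-4.6702) cross=-32.692
  mode + wants cross > 0 → take C=(2.2143,4.6702) (cross=32.692)
ex = (C−B)/|BC| = (0.7449,0.6672); ey = (-0.6672,0.7449)
P = B + 2.98·ex + -0.98·ey = (-0.1264,1.2582)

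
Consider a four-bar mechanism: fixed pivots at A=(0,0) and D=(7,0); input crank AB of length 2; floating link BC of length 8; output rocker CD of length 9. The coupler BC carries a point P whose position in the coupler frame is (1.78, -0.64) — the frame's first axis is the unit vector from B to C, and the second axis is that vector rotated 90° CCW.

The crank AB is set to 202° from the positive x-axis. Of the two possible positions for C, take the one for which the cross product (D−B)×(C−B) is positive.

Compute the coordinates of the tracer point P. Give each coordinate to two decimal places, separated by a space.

-0.62 0.68

A=(0,0), D=(7.00,0)
B = A + 2.00·(cos202°, sin202°) = (-1.8544, -0.7492)
|BD| = 8.8860
circle(B,8.00) ∩ circle(D,9.00): a=3.4864, h=7.2003
  candidates: C₊=(1.0126,6.7194) cross=63.982; C₋=(2.2267,-7.6299) cross=-63.982
  mode + wants cross > 0 → take C=(1.0126,6.7194) (cross=63.982)
ex = (C−B)/|BC| = (0.3584,0.9336); ey = (-0.9336,0.3584)
P = B + 1.78·ex + -0.64·ey = (-0.6190,0.6832)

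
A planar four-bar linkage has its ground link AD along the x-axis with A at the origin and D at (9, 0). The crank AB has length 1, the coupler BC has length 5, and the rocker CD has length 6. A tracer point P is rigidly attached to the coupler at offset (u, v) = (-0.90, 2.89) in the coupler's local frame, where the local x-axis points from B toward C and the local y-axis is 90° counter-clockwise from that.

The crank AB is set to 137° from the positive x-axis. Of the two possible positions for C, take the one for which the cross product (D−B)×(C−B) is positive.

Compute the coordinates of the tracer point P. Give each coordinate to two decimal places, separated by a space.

A=(0,0), D=(9.00,0)
B = A + 1.00·(cos137°, sin137°) = (-0.7314, 0.6820)
|BD| = 9.7552
circle(B,5.00) ∩ circle(D,6.00): a=4.3138, h=2.5281
  candidates: C₊=(3.7486,2.9023) cross=24.662; C₋=(3.3952,-2.1414) cross=-24.662
  mode + wants cross > 0 → take C=(3.7486,2.9023) (cross=24.662)
ex = (C−B)/|BC| = (0.8960,0.4441); ey = (-0.4441,0.8960)
P = B + -0.90·ex + 2.89·ey = (-2.8211,2.8718)

-2.82 2.87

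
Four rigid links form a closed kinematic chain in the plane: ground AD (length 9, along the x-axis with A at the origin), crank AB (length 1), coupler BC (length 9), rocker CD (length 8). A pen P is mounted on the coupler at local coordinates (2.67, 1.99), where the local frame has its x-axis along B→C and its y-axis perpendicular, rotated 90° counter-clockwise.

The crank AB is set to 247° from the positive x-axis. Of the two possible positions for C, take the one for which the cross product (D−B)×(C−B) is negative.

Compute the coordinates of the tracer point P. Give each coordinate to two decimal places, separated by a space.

2.90 -1.45

A=(0,0), D=(9.00,0)
B = A + 1.00·(cos247°, sin247°) = (-0.3907, -0.9205)
|BD| = 9.4357
circle(B,9.00) ∩ circle(D,8.00): a=5.6187, h=7.0307
  candidates: C₊=(4.5153,6.6248) cross=66.339; C₋=(5.8870,-7.3695) cross=-66.339
  mode - wants cross < 0 → take C=(5.8870,-7.3695) (cross=-66.339)
ex = (C−B)/|BC| = (0.6975,-0.7166); ey = (0.7166,0.6975)
P = B + 2.67·ex + 1.99·ey = (2.8976,-1.4456)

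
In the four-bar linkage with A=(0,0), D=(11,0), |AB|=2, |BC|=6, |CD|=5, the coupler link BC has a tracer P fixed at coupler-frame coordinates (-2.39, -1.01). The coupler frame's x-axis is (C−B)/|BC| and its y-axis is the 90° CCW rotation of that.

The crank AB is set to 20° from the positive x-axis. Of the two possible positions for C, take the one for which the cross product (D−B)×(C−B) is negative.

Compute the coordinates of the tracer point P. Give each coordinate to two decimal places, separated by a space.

-0.66 1.21

A=(0,0), D=(11.00,0)
B = A + 2.00·(cos20°, sin20°) = (1.8794, 0.6840)
|BD| = 9.1462
circle(B,6.00) ∩ circle(D,5.00): a=5.1745, h=3.0373
  candidates: C₊=(7.2665,3.3258) cross=27.780; C₋=(6.8122,-2.7317) cross=-27.780
  mode - wants cross < 0 → take C=(6.8122,-2.7317) (cross=-27.780)
ex = (C−B)/|BC| = (0.8221,-0.5693); ey = (0.5693,0.8221)
P = B + -2.39·ex + -1.01·ey = (-0.6605,1.2143)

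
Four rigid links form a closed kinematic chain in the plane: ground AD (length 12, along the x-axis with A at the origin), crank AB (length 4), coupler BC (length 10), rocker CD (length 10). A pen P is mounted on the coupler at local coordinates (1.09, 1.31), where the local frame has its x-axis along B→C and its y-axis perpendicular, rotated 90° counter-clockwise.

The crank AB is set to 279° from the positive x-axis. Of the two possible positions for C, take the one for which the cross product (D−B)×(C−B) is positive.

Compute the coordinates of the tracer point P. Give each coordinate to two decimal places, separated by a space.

-0.29 -2.51

A=(0,0), D=(12.00,0)
B = A + 4.00·(cos279°, sin279°) = (0.6257, -3.9508)
|BD| = 12.0409
circle(B,10.00) ∩ circle(D,10.00): a=6.0204, h=7.9846
  candidates: C₊=(3.6930,5.5672) cross=96.142; C₋=(8.9327,-9.5180) cross=-96.142
  mode + wants cross > 0 → take C=(3.6930,5.5672) (cross=96.142)
ex = (C−B)/|BC| = (0.3067,0.9518); ey = (-0.9518,0.3067)
P = B + 1.09·ex + 1.31·ey = (-0.2868,-2.5115)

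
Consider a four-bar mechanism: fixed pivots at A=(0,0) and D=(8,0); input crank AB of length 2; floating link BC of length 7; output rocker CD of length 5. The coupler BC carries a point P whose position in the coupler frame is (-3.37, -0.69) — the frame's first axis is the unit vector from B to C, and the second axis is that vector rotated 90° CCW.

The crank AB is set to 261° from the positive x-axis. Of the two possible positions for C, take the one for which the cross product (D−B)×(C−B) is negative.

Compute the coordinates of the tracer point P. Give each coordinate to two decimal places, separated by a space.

A=(0,0), D=(8.00,0)
B = A + 2.00·(cos261°, sin261°) = (-0.3129, -1.9754)
|BD| = 8.5443
circle(B,7.00) ∩ circle(D,5.00): a=5.6766, h=4.0959
  candidates: C₊=(4.2630,3.3219) cross=34.996; C₋=(6.1569,-4.6479) cross=-34.996
  mode - wants cross < 0 → take C=(6.1569,-4.6479) (cross=-34.996)
ex = (C−B)/|BC| = (0.9242,-0.3818); ey = (0.3818,0.9242)
P = B + -3.37·ex + -0.69·ey = (-3.6910,-1.3265)

-3.69 -1.33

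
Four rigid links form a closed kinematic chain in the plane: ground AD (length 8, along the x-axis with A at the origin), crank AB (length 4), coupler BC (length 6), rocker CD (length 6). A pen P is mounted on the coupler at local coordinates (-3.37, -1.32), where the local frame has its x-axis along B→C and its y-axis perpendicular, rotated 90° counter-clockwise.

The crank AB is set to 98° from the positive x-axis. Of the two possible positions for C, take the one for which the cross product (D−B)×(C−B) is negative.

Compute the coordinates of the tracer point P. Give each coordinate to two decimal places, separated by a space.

-3.26 6.37

A=(0,0), D=(8.00,0)
B = A + 4.00·(cos98°, sin98°) = (-0.5567, 3.9611)
|BD| = 9.4291
circle(B,6.00) ∩ circle(D,6.00): a=4.7145, h=3.7112
  candidates: C₊=(5.2807,5.3484) cross=34.993; C₋=(2.1626,-1.3873) cross=-34.993
  mode - wants cross < 0 → take C=(2.1626,-1.3873) (cross=-34.993)
ex = (C−B)/|BC| = (0.4532,-0.8914); ey = (0.8914,0.4532)
P = B + -3.37·ex + -1.32·ey = (-3.2607,6.3669)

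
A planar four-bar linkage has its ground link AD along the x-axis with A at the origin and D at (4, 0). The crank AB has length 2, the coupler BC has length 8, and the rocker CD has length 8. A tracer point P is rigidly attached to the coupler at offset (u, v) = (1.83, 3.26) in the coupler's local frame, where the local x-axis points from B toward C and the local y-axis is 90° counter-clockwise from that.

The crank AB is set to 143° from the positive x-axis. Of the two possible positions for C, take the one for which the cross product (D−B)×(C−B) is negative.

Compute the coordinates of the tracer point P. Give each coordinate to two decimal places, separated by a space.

1.91 -0.10

A=(0,0), D=(4.00,0)
B = A + 2.00·(cos143°, sin143°) = (-1.5973, 1.2036)
|BD| = 5.7252
circle(B,8.00) ∩ circle(D,8.00): a=2.8626, h=7.4703
  candidates: C₊=(2.7719,7.9052) cross=42.769; C₋=(-0.3691,-6.7015) cross=-42.769
  mode - wants cross < 0 → take C=(-0.3691,-6.7015) (cross=-42.769)
ex = (C−B)/|BC| = (0.1535,-0.9881); ey = (0.9881,0.1535)
P = B + 1.83·ex + 3.26·ey = (1.9050,-0.1042)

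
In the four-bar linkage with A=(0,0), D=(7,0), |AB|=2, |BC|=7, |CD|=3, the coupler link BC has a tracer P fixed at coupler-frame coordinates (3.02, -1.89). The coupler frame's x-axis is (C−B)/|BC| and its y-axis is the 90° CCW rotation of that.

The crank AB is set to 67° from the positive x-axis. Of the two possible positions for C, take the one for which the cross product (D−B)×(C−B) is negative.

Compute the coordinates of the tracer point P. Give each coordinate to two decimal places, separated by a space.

A=(0,0), D=(7.00,0)
B = A + 2.00·(cos67°, sin67°) = (0.7815, 1.8410)
|BD| = 6.4853
circle(B,7.00) ∩ circle(D,3.00): a=6.3265, h=2.9958
  candidates: C₊=(7.6982,2.9176) cross=19.429; C₋=(5.9973,-2.8275) cross=-19.429
  mode - wants cross < 0 → take C=(5.9973,-2.8275) (cross=-19.429)
ex = (C−B)/|BC| = (0.7451,-0.6669); ey = (0.6669,0.7451)
P = B + 3.02·ex + -1.89·ey = (1.7712,-1.5814)

1.77 -1.58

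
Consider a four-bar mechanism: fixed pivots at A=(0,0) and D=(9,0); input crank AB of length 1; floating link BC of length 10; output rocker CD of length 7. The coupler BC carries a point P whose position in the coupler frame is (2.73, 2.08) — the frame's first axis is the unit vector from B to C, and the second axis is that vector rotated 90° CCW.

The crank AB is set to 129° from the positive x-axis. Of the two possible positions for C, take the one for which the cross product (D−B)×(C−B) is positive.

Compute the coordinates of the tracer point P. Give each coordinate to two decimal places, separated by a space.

A=(0,0), D=(9.00,0)
B = A + 1.00·(cos129°, sin129°) = (-0.6293, 0.7771)
|BD| = 9.6606
circle(B,10.00) ∩ circle(D,7.00): a=7.4699, h=6.6484
  candidates: C₊=(7.3512,6.8030) cross=64.227; C₋=(6.2815,-6.4506) cross=-64.227
  mode + wants cross > 0 → take C=(7.3512,6.8030) (cross=64.227)
ex = (C−B)/|BC| = (0.7981,0.6026); ey = (-0.6026,0.7981)
P = B + 2.73·ex + 2.08·ey = (0.2960,4.0822)

0.30 4.08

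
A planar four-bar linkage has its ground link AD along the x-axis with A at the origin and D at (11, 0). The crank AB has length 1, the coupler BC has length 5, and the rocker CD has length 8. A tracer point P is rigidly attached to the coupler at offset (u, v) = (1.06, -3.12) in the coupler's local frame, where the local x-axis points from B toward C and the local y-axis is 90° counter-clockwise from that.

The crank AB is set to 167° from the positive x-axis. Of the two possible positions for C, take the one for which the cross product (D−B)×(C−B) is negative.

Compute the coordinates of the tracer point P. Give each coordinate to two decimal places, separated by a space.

-1.64 -3.00

A=(0,0), D=(11.00,0)
B = A + 1.00·(cos167°, sin167°) = (-0.9744, 0.2250)
|BD| = 11.9765
circle(B,5.00) ∩ circle(D,8.00): a=4.3601, h=2.4474
  candidates: C₊=(3.4309,2.5901) cross=29.312; C₋=(3.3389,-2.3040) cross=-29.312
  mode - wants cross < 0 → take C=(3.3389,-2.3040) (cross=-29.312)
ex = (C−B)/|BC| = (0.8627,-0.5058); ey = (0.5058,0.8627)
P = B + 1.06·ex + -3.12·ey = (-1.6380,-3.0027)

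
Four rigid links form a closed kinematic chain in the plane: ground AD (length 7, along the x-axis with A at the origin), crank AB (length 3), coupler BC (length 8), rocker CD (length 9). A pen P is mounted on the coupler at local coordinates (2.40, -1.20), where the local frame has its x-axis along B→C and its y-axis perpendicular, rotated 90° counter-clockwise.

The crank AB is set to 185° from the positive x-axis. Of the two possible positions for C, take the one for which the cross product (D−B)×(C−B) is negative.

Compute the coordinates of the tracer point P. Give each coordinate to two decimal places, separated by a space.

-2.70 -2.93

A=(0,0), D=(7.00,0)
B = A + 3.00·(cos185°, sin185°) = (-2.9886, -0.2615)
|BD| = 9.9920
circle(B,8.00) ∩ circle(D,9.00): a=4.1453, h=6.8422
  candidates: C₊=(0.9763,6.6869) cross=68.368; C₋=(1.3344,-6.9929) cross=-68.368
  mode - wants cross < 0 → take C=(1.3344,-6.9929) (cross=-68.368)
ex = (C−B)/|BC| = (0.5404,-0.8414); ey = (0.8414,0.5404)
P = B + 2.40·ex + -1.20·ey = (-2.7014,-2.9293)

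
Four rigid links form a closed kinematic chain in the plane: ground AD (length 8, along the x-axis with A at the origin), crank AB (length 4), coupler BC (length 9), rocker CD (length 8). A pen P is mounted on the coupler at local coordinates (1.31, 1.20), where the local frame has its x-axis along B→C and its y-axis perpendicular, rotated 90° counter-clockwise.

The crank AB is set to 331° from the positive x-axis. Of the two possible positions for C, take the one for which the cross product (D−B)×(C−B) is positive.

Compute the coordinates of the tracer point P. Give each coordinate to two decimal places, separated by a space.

A=(0,0), D=(8.00,0)
B = A + 4.00·(cos331°, sin331°) = (3.4985, -1.9392)
|BD| = 4.9015
circle(B,9.00) ∩ circle(D,8.00): a=4.1849, h=7.9678
  candidates: C₊=(4.1895,7.0342) cross=39.054; C₋=(10.4943,-7.6012) cross=-39.054
  mode + wants cross > 0 → take C=(4.1895,7.0342) (cross=39.054)
ex = (C−B)/|BC| = (0.0768,0.9970); ey = (-0.9970,0.0768)
P = B + 1.31·ex + 1.20·ey = (2.4026,-0.5410)

2.40 -0.54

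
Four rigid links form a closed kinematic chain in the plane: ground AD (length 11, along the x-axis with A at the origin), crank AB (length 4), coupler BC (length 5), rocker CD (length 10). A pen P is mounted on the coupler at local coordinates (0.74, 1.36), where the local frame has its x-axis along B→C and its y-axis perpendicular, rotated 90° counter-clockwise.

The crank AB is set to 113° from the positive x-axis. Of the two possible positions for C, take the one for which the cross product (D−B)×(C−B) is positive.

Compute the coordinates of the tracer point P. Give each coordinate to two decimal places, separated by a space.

A=(0,0), D=(11.00,0)
B = A + 4.00·(cos113°, sin113°) = (-1.5629, 3.6820)
|BD| = 13.0914
circle(B,5.00) ∩ circle(D,10.00): a=3.6812, h=3.3836
  candidates: C₊=(2.9213,5.8937) cross=44.296; C₋=(1.0180,-0.6003) cross=-44.296
  mode + wants cross > 0 → take C=(2.9213,5.8937) (cross=44.296)
ex = (C−B)/|BC| = (0.8969,0.4423); ey = (-0.4423,0.8969)
P = B + 0.74·ex + 1.36·ey = (-1.5008,5.2291)

-1.50 5.23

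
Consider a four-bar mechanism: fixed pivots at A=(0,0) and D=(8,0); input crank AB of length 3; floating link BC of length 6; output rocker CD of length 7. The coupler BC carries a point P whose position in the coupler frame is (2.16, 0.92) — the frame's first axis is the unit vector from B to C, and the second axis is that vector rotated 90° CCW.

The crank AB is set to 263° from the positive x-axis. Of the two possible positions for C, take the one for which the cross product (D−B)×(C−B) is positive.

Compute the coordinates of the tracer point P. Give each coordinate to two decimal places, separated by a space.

-0.55 -0.64

A=(0,0), D=(8.00,0)
B = A + 3.00·(cos263°, sin263°) = (-0.3656, -2.9776)
|BD| = 8.8797
circle(B,6.00) ∩ circle(D,7.00): a=3.7079, h=4.7172
  candidates: C₊=(1.5458,2.7098) cross=41.887; C₋=(4.7094,-6.1783) cross=-41.887
  mode + wants cross > 0 → take C=(1.5458,2.7098) (cross=41.887)
ex = (C−B)/|BC| = (0.3186,0.9479); ey = (-0.9479,0.3186)
P = B + 2.16·ex + 0.92·ey = (-0.5496,-0.6371)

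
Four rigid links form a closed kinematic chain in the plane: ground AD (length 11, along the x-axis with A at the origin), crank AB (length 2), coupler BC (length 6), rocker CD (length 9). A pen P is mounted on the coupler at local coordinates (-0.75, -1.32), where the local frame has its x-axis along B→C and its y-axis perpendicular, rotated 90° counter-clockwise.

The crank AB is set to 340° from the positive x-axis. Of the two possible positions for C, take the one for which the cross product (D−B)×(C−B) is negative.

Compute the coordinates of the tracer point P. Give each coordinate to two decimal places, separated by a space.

A=(0,0), D=(11.00,0)
B = A + 2.00·(cos340°, sin340°) = (1.8794, -0.6840)
|BD| = 9.1462
circle(B,6.00) ∩ circle(D,9.00): a=2.1131, h=5.6156
  candidates: C₊=(3.5666,5.0739) cross=51.361; C₋=(4.4065,-6.1259) cross=-51.361
  mode - wants cross < 0 → take C=(4.4065,-6.1259) (cross=-51.361)
ex = (C−B)/|BC| = (0.4212,-0.9070); ey = (0.9070,0.4212)
P = B + -0.75·ex + -1.32·ey = (0.3663,-0.5598)

0.37 -0.56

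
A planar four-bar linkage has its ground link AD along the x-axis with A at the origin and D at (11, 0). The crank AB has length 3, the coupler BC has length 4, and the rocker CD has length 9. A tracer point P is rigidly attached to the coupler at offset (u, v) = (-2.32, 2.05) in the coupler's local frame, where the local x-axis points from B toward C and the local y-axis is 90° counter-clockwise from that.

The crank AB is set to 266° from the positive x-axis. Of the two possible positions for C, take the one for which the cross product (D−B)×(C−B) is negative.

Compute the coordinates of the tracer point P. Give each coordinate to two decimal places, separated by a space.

-1.37 -0.12

A=(0,0), D=(11.00,0)
B = A + 3.00·(cos266°, sin266°) = (-0.2093, -2.9927)
|BD| = 11.6019
circle(B,4.00) ∩ circle(D,9.00): a=2.9997, h=2.6461
  candidates: C₊=(2.0063,0.3376) cross=30.700; C₋=(3.3715,-4.7755) cross=-30.700
  mode - wants cross < 0 → take C=(3.3715,-4.7755) (cross=-30.700)
ex = (C−B)/|BC| = (0.8952,-0.4457); ey = (0.4457,0.8952)
P = B + -2.32·ex + 2.05·ey = (-1.3724,-0.1235)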